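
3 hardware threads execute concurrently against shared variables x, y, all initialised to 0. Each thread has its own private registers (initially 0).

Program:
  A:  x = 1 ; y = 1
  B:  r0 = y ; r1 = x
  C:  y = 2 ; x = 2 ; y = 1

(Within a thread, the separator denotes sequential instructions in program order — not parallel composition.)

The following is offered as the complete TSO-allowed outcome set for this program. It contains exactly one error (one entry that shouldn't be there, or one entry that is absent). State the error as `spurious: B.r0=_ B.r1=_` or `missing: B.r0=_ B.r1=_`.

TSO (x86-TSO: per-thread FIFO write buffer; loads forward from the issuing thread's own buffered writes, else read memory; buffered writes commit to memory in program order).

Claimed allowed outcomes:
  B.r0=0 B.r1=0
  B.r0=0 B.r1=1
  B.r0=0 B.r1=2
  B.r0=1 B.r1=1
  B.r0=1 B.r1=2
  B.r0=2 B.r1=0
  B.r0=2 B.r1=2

missing: B.r0=2 B.r1=1

outcome vector order: (B.r0,B.r1)
TSO (8): 0/0; 0/1; 0/2; 1/1; 1/2; 2/0; 2/1; 2/2
TSO∖claimed = {2/1}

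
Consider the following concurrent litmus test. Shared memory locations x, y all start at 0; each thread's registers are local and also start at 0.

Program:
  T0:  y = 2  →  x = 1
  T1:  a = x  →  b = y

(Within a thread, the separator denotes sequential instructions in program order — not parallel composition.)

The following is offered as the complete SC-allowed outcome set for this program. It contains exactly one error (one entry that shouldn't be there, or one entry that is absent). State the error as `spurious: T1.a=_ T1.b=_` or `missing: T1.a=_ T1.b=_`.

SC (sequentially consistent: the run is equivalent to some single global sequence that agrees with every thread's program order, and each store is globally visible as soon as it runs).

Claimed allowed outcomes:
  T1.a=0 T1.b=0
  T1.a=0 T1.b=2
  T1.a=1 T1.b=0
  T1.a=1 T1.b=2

spurious: T1.a=1 T1.b=0

outcome vector order: (T1.a,T1.b)
[SC] allowed = {(0,0) (0,2) (1,2)}
claimed∖SC = {(1,0)}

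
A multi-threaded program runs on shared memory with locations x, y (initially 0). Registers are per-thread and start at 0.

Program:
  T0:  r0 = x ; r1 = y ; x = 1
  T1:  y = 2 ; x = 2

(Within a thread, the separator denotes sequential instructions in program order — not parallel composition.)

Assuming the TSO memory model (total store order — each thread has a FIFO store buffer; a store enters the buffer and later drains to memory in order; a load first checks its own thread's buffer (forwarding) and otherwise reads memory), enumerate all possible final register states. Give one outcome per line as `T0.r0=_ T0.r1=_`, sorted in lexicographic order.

T0.r0=0 T0.r1=0
T0.r0=0 T0.r1=2
T0.r0=2 T0.r1=2

outcome vector order: (T0.r0,T0.r1)
|TSO outcomes| = 3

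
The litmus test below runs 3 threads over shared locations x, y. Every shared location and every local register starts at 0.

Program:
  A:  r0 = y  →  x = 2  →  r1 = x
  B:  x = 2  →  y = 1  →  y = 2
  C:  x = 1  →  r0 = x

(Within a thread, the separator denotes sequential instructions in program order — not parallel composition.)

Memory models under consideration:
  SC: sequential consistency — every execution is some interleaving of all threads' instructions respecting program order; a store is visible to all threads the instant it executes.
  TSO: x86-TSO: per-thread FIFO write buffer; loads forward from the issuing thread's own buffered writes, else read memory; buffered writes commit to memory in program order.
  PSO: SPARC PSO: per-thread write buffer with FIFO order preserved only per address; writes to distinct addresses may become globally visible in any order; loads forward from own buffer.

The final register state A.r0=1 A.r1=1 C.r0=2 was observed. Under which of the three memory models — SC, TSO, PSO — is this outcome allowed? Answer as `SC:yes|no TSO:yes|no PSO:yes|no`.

SC:no TSO:no PSO:yes

outcome vector order: (A.r0,A.r1,C.r0)
[SC] allowed = {(0,1,1) (0,1,2) (0,2,1) (0,2,2) (1,1,1) (1,2,1) (1,2,2) (2,1,1) (2,2,1) (2,2,2)}
[TSO] allowed = {(0,1,1) (0,1,2) (0,2,1) (0,2,2) (1,1,1) (1,2,1) (1,2,2) (2,1,1) (2,2,1) (2,2,2)}
[PSO] allowed = {(0,1,1) (0,1,2) (0,2,1) (0,2,2) (1,1,1) (1,1,2) (1,2,1) (1,2,2) (2,1,1) (2,1,2) (2,2,1) (2,2,2)}
target (1,1,2) ∈ {PSO}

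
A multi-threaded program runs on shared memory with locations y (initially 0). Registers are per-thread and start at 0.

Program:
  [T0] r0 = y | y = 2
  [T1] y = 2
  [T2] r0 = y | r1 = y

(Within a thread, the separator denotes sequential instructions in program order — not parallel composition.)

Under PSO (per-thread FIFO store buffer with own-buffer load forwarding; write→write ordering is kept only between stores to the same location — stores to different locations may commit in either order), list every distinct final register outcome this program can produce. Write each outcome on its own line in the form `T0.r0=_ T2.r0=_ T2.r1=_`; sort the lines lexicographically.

outcome vector order: (T0.r0,T2.r0,T2.r1)
|PSO outcomes| = 6

T0.r0=0 T2.r0=0 T2.r1=0
T0.r0=0 T2.r0=0 T2.r1=2
T0.r0=0 T2.r0=2 T2.r1=2
T0.r0=2 T2.r0=0 T2.r1=0
T0.r0=2 T2.r0=0 T2.r1=2
T0.r0=2 T2.r0=2 T2.r1=2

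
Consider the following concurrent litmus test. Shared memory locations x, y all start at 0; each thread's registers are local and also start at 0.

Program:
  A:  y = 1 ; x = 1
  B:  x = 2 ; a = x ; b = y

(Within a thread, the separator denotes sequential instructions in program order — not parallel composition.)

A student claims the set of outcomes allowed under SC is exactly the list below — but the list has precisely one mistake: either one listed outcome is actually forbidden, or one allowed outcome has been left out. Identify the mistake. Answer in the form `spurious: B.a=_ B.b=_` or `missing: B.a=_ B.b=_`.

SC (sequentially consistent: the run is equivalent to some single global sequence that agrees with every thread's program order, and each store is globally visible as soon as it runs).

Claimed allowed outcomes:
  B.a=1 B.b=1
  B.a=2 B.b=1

outcome vector order: (B.a,B.b)
SC: 3 outcomes — {(1,1) (2,0) (2,1)}
SC∖claimed = {(2,0)}

missing: B.a=2 B.b=0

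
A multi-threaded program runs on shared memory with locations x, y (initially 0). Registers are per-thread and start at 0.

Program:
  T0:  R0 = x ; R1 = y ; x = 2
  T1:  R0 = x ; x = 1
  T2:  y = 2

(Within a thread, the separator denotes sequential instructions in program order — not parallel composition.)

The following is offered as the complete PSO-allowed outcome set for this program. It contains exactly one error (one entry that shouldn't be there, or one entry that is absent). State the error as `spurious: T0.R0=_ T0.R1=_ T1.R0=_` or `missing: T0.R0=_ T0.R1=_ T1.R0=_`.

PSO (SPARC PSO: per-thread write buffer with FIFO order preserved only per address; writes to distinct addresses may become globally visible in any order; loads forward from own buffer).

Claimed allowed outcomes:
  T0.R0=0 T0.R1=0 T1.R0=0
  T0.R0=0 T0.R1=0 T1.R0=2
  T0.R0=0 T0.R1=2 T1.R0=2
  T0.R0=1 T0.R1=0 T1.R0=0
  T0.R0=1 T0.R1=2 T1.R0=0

outcome vector order: (T0.R0,T0.R1,T1.R0)
PSO: 6 outcomes — {0/0/0; 0/0/2; 0/2/0; 0/2/2; 1/0/0; 1/2/0}
PSO∖claimed = {0/2/0}

missing: T0.R0=0 T0.R1=2 T1.R0=0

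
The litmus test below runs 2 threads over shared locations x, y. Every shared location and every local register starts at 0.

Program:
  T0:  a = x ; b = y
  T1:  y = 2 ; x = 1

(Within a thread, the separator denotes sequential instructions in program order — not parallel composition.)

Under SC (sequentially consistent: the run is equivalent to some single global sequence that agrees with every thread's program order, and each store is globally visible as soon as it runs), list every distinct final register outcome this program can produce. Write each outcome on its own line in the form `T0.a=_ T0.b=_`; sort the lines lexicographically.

T0.a=0 T0.b=0
T0.a=0 T0.b=2
T0.a=1 T0.b=2

outcome vector order: (T0.a,T0.b)
|SC outcomes| = 3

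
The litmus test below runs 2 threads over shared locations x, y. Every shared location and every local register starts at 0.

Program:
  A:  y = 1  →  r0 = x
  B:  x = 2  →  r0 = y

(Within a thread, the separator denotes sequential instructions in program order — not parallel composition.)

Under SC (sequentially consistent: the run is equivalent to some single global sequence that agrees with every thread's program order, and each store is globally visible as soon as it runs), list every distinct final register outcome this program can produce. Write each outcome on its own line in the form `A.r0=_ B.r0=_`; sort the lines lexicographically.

outcome vector order: (A.r0,B.r0)
|SC outcomes| = 3

A.r0=0 B.r0=1
A.r0=2 B.r0=0
A.r0=2 B.r0=1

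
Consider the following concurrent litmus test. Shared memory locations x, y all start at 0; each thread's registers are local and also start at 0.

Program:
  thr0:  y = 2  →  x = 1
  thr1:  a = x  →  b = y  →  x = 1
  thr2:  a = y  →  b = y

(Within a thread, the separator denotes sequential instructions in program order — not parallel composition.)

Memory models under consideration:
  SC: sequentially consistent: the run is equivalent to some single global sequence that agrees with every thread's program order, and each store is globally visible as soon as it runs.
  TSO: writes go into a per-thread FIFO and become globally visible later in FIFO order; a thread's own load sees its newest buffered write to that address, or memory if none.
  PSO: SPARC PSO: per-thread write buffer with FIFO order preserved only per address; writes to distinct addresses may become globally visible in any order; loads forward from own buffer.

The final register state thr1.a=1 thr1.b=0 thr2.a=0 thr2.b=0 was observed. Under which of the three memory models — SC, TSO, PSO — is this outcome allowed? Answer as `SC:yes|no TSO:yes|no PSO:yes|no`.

SC:no TSO:no PSO:yes

outcome vector order: (thr1.a,thr1.b,thr2.a,thr2.b)
[SC] allowed = {<0 0 0 0> <0 0 0 2> <0 0 2 2> <0 2 0 0> <0 2 0 2> <0 2 2 2> <1 2 0 0> <1 2 0 2> <1 2 2 2>}
[TSO] allowed = {<0 0 0 0> <0 0 0 2> <0 0 2 2> <0 2 0 0> <0 2 0 2> <0 2 2 2> <1 2 0 0> <1 2 0 2> <1 2 2 2>}
[PSO] allowed = {<0 0 0 0> <0 0 0 2> <0 0 2 2> <0 2 0 0> <0 2 0 2> <0 2 2 2> <1 0 0 0> <1 0 0 2> <1 0 2 2> <1 2 0 0> <1 2 0 2> <1 2 2 2>}
target <1 0 0 0> ∈ {PSO}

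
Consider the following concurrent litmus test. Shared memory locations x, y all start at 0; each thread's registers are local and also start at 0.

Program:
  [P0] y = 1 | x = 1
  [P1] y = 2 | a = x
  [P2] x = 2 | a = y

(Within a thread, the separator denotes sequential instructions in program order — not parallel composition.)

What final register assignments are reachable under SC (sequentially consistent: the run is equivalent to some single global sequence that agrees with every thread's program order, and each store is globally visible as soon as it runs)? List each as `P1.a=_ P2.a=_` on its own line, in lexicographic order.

outcome vector order: (P1.a,P2.a)
|SC outcomes| = 8

P1.a=0 P2.a=1
P1.a=0 P2.a=2
P1.a=1 P2.a=0
P1.a=1 P2.a=1
P1.a=1 P2.a=2
P1.a=2 P2.a=0
P1.a=2 P2.a=1
P1.a=2 P2.a=2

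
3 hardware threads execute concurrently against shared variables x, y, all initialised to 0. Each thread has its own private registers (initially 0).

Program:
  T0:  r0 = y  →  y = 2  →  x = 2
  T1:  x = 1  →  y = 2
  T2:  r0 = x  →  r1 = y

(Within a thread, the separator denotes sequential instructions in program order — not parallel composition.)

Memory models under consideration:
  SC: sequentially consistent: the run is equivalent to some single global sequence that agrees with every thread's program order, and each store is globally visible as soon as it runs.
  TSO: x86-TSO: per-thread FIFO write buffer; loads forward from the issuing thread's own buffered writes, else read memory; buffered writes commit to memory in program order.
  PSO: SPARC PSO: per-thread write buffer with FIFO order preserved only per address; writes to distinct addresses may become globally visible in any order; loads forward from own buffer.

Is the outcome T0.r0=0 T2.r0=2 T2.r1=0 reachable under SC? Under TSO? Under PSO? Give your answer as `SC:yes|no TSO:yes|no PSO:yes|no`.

SC:no TSO:no PSO:yes

outcome vector order: (T0.r0,T2.r0,T2.r1)
under SC → <0 0 0>, <0 0 2>, <0 1 0>, <0 1 2>, <0 2 2>, <2 0 0>, <2 0 2>, <2 1 0>, <2 1 2>, <2 2 2>
under TSO → <0 0 0>, <0 0 2>, <0 1 0>, <0 1 2>, <0 2 2>, <2 0 0>, <2 0 2>, <2 1 0>, <2 1 2>, <2 2 2>
under PSO → <0 0 0>, <0 0 2>, <0 1 0>, <0 1 2>, <0 2 0>, <0 2 2>, <2 0 0>, <2 0 2>, <2 1 0>, <2 1 2>, <2 2 2>
target <0 2 0> ∈ {PSO}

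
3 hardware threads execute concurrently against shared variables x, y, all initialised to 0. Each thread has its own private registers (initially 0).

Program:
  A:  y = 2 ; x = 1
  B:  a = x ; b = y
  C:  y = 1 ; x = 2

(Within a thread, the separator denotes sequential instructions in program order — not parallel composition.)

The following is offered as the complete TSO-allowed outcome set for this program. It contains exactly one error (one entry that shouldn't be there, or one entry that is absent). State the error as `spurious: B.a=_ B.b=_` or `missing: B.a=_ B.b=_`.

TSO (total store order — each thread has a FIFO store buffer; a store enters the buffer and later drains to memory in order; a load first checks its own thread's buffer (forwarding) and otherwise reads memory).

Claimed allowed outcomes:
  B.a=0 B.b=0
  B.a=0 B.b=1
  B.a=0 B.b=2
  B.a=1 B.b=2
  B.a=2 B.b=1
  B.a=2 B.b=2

missing: B.a=1 B.b=1

outcome vector order: (B.a,B.b)
TSO (7): 0/0, 0/1, 0/2, 1/1, 1/2, 2/1, 2/2
TSO∖claimed = {1/1}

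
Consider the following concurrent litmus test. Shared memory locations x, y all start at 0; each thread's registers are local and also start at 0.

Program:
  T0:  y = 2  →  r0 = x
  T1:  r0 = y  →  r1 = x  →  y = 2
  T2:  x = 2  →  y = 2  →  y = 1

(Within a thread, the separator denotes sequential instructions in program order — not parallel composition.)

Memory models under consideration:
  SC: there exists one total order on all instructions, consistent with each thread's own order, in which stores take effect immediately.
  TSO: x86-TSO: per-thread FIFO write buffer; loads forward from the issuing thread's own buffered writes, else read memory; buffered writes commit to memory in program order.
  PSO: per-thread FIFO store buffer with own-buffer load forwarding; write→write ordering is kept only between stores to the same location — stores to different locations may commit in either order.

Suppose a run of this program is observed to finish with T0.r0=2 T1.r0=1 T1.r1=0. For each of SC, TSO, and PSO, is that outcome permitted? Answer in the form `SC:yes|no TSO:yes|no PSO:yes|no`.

SC:no TSO:no PSO:yes

outcome vector order: (T0.r0,T1.r0,T1.r1)
[SC] allowed = {0/0/0, 0/0/2, 0/1/2, 0/2/0, 0/2/2, 2/0/0, 2/0/2, 2/1/2, 2/2/0, 2/2/2}
[TSO] allowed = {0/0/0, 0/0/2, 0/1/2, 0/2/0, 0/2/2, 2/0/0, 2/0/2, 2/1/2, 2/2/0, 2/2/2}
[PSO] allowed = {0/0/0, 0/0/2, 0/1/0, 0/1/2, 0/2/0, 0/2/2, 2/0/0, 2/0/2, 2/1/0, 2/1/2, 2/2/0, 2/2/2}
target 2/1/0 ∈ {PSO}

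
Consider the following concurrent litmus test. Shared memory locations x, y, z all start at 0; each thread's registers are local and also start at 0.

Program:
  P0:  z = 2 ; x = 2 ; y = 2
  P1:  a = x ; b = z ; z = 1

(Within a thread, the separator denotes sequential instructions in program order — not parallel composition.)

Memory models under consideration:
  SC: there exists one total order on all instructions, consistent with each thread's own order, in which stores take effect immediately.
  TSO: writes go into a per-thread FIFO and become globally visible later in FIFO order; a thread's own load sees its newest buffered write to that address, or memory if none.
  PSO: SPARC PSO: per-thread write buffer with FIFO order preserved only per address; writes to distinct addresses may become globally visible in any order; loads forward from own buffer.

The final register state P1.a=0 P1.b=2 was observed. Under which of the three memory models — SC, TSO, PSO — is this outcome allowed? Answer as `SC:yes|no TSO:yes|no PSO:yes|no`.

SC:yes TSO:yes PSO:yes

outcome vector order: (P1.a,P1.b)
SC: 3 outcomes — {0/0, 0/2, 2/2}
TSO: 3 outcomes — {0/0, 0/2, 2/2}
PSO: 4 outcomes — {0/0, 0/2, 2/0, 2/2}
target 0/2 ∈ {SC,TSO,PSO}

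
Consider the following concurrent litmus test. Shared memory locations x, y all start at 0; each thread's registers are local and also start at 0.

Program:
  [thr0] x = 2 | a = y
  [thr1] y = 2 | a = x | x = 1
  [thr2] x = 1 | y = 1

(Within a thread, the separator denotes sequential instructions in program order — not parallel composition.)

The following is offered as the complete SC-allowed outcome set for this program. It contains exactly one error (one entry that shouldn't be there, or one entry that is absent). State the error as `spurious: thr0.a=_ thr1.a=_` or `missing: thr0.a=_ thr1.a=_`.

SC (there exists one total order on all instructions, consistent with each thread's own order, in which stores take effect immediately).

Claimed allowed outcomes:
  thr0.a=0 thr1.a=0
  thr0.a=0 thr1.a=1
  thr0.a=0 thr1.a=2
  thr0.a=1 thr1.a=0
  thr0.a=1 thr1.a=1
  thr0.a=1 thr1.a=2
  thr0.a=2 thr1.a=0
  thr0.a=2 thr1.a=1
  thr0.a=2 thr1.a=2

spurious: thr0.a=0 thr1.a=0

outcome vector order: (thr0.a,thr1.a)
SC: 8 outcomes — {(0,1); (0,2); (1,0); (1,1); (1,2); (2,0); (2,1); (2,2)}
claimed∖SC = {(0,0)}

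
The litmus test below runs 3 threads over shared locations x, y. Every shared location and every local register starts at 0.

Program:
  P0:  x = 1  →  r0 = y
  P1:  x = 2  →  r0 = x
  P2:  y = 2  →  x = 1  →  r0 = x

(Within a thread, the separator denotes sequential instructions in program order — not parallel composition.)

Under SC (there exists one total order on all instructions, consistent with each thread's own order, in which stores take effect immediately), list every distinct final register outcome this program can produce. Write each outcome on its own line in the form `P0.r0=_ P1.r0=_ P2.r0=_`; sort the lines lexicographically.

outcome vector order: (P0.r0,P1.r0,P2.r0)
|SC outcomes| = 7

P0.r0=0 P1.r0=1 P2.r0=1
P0.r0=0 P1.r0=2 P2.r0=1
P0.r0=0 P1.r0=2 P2.r0=2
P0.r0=2 P1.r0=1 P2.r0=1
P0.r0=2 P1.r0=1 P2.r0=2
P0.r0=2 P1.r0=2 P2.r0=1
P0.r0=2 P1.r0=2 P2.r0=2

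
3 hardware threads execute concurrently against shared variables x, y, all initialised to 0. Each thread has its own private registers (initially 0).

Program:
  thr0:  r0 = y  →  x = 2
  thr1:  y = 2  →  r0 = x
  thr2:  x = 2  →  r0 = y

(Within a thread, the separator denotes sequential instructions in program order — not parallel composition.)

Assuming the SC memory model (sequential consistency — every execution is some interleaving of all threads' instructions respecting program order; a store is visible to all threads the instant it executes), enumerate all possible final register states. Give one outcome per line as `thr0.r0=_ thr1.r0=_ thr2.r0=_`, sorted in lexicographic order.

outcome vector order: (thr0.r0,thr1.r0,thr2.r0)
|SC outcomes| = 6

thr0.r0=0 thr1.r0=0 thr2.r0=2
thr0.r0=0 thr1.r0=2 thr2.r0=0
thr0.r0=0 thr1.r0=2 thr2.r0=2
thr0.r0=2 thr1.r0=0 thr2.r0=2
thr0.r0=2 thr1.r0=2 thr2.r0=0
thr0.r0=2 thr1.r0=2 thr2.r0=2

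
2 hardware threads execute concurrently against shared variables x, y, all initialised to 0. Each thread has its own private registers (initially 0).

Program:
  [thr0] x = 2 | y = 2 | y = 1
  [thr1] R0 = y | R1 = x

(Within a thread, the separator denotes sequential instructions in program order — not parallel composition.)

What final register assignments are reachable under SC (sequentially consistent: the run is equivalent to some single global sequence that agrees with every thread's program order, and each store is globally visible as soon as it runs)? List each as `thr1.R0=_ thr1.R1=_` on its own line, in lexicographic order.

outcome vector order: (thr1.R0,thr1.R1)
|SC outcomes| = 4

thr1.R0=0 thr1.R1=0
thr1.R0=0 thr1.R1=2
thr1.R0=1 thr1.R1=2
thr1.R0=2 thr1.R1=2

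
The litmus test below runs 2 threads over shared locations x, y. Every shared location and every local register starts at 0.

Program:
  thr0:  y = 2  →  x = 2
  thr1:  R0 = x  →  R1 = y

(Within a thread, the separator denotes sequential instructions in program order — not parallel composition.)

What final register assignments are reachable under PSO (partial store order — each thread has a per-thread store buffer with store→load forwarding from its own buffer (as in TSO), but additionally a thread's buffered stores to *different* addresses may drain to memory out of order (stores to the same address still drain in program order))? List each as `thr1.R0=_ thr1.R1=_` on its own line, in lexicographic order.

outcome vector order: (thr1.R0,thr1.R1)
|PSO outcomes| = 4

thr1.R0=0 thr1.R1=0
thr1.R0=0 thr1.R1=2
thr1.R0=2 thr1.R1=0
thr1.R0=2 thr1.R1=2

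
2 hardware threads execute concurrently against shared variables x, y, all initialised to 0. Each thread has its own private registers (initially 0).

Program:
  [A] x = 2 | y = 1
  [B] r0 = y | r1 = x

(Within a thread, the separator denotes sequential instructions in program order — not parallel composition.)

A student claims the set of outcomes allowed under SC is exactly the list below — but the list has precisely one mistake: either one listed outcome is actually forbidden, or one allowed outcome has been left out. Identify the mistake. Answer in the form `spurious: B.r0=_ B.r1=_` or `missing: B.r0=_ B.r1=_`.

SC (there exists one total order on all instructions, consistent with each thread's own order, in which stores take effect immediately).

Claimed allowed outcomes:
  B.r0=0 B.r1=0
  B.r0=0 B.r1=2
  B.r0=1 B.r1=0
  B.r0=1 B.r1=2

spurious: B.r0=1 B.r1=0

outcome vector order: (B.r0,B.r1)
[SC] allowed = {0/0 0/2 1/2}
claimed∖SC = {1/0}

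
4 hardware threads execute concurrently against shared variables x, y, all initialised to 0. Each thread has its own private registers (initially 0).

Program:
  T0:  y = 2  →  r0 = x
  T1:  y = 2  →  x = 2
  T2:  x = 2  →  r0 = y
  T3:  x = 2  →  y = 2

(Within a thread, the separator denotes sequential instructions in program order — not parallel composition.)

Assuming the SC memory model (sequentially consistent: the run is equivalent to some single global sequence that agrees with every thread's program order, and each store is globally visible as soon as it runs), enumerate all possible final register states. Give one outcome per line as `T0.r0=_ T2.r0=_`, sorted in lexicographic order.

outcome vector order: (T0.r0,T2.r0)
|SC outcomes| = 3

T0.r0=0 T2.r0=2
T0.r0=2 T2.r0=0
T0.r0=2 T2.r0=2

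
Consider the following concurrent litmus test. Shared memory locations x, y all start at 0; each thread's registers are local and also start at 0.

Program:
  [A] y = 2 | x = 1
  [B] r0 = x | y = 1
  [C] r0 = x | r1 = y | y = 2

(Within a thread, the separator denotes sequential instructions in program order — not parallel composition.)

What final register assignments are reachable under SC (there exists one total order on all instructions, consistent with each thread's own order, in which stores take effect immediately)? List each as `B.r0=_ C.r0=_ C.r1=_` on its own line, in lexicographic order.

outcome vector order: (B.r0,C.r0,C.r1)
|SC outcomes| = 10

B.r0=0 C.r0=0 C.r1=0
B.r0=0 C.r0=0 C.r1=1
B.r0=0 C.r0=0 C.r1=2
B.r0=0 C.r0=1 C.r1=1
B.r0=0 C.r0=1 C.r1=2
B.r0=1 C.r0=0 C.r1=0
B.r0=1 C.r0=0 C.r1=1
B.r0=1 C.r0=0 C.r1=2
B.r0=1 C.r0=1 C.r1=1
B.r0=1 C.r0=1 C.r1=2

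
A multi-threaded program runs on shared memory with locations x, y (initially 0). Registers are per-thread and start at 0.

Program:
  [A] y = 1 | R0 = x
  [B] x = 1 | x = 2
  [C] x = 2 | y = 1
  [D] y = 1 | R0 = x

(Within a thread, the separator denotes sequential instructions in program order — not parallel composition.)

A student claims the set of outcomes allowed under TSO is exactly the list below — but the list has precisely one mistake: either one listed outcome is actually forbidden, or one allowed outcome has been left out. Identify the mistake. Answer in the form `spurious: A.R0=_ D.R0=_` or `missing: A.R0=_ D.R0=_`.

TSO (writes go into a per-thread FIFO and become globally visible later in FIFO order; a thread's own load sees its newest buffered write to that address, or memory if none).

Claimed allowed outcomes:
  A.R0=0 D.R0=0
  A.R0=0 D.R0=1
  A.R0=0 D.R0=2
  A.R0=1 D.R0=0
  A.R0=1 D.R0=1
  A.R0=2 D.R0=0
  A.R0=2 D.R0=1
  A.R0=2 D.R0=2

missing: A.R0=1 D.R0=2

outcome vector order: (A.R0,D.R0)
TSO (9): <0 0> <0 1> <0 2> <1 0> <1 1> <1 2> <2 0> <2 1> <2 2>
TSO∖claimed = {<1 2>}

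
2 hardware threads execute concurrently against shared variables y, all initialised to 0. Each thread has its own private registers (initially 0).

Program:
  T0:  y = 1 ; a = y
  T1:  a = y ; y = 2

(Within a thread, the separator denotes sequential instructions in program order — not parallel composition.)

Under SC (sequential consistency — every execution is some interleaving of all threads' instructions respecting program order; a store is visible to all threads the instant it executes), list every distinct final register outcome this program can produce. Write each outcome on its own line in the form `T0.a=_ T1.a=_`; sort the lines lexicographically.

outcome vector order: (T0.a,T1.a)
|SC outcomes| = 4

T0.a=1 T1.a=0
T0.a=1 T1.a=1
T0.a=2 T1.a=0
T0.a=2 T1.a=1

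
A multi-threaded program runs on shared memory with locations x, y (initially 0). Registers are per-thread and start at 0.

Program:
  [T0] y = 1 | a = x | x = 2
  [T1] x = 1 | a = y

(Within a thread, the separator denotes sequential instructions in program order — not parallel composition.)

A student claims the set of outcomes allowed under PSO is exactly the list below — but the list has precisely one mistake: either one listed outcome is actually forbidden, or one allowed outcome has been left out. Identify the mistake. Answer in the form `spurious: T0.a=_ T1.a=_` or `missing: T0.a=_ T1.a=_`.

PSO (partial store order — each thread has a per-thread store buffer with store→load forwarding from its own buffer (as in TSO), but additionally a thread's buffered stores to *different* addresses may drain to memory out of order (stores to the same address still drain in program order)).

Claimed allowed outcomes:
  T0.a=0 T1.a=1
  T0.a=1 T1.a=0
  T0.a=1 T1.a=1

outcome vector order: (T0.a,T1.a)
PSO: 4 outcomes — {0/0 0/1 1/0 1/1}
PSO∖claimed = {0/0}

missing: T0.a=0 T1.a=0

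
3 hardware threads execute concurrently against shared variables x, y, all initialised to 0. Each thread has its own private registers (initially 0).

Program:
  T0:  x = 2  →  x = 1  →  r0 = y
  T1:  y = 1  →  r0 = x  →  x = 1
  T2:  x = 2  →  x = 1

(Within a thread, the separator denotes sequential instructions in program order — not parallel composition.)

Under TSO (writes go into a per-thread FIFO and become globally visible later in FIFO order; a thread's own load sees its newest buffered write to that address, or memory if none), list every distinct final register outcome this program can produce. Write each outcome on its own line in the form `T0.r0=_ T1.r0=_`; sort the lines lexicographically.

T0.r0=0 T1.r0=0
T0.r0=0 T1.r0=1
T0.r0=0 T1.r0=2
T0.r0=1 T1.r0=0
T0.r0=1 T1.r0=1
T0.r0=1 T1.r0=2

outcome vector order: (T0.r0,T1.r0)
|TSO outcomes| = 6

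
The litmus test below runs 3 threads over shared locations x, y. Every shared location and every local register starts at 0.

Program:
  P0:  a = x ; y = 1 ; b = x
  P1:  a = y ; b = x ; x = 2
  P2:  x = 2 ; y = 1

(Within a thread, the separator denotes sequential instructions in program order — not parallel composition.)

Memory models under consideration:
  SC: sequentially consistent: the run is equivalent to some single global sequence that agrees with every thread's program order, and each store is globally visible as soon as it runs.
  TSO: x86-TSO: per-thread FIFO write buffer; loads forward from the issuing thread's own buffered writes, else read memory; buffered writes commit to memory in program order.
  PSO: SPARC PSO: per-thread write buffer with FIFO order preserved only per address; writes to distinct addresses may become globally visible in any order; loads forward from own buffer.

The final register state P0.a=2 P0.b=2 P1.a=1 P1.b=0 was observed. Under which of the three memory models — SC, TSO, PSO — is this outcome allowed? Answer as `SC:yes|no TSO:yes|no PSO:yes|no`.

outcome vector order: (P0.a,P0.b,P1.a,P1.b)
under SC → 0000; 0002; 0010; 0012; 0200; 0202; 0210; 0212; 2200; 2202; 2212
under TSO → 0000; 0002; 0010; 0012; 0200; 0202; 0210; 0212; 2200; 2202; 2212
under PSO → 0000; 0002; 0010; 0012; 0200; 0202; 0210; 0212; 2200; 2202; 2210; 2212
target 2210 ∈ {PSO}

SC:no TSO:no PSO:yes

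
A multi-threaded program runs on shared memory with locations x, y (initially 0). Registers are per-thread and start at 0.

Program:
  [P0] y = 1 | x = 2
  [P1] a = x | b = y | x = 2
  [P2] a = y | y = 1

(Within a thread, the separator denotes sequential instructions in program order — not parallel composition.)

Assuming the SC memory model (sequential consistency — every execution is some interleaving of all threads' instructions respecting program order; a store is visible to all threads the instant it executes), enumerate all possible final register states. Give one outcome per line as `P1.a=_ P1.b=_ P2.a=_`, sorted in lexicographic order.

P1.a=0 P1.b=0 P2.a=0
P1.a=0 P1.b=0 P2.a=1
P1.a=0 P1.b=1 P2.a=0
P1.a=0 P1.b=1 P2.a=1
P1.a=2 P1.b=1 P2.a=0
P1.a=2 P1.b=1 P2.a=1

outcome vector order: (P1.a,P1.b,P2.a)
|SC outcomes| = 6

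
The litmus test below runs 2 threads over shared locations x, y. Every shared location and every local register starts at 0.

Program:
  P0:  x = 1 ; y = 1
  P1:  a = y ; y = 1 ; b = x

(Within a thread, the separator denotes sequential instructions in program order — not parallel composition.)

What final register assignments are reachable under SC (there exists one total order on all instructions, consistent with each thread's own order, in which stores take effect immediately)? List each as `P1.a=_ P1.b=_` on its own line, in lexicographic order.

P1.a=0 P1.b=0
P1.a=0 P1.b=1
P1.a=1 P1.b=1

outcome vector order: (P1.a,P1.b)
|SC outcomes| = 3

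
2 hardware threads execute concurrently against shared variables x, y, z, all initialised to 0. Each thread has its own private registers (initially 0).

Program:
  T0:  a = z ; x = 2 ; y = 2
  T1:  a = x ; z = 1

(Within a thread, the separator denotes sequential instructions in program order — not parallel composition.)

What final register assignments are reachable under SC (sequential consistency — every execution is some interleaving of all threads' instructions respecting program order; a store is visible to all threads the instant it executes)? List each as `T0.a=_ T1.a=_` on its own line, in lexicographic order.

T0.a=0 T1.a=0
T0.a=0 T1.a=2
T0.a=1 T1.a=0

outcome vector order: (T0.a,T1.a)
|SC outcomes| = 3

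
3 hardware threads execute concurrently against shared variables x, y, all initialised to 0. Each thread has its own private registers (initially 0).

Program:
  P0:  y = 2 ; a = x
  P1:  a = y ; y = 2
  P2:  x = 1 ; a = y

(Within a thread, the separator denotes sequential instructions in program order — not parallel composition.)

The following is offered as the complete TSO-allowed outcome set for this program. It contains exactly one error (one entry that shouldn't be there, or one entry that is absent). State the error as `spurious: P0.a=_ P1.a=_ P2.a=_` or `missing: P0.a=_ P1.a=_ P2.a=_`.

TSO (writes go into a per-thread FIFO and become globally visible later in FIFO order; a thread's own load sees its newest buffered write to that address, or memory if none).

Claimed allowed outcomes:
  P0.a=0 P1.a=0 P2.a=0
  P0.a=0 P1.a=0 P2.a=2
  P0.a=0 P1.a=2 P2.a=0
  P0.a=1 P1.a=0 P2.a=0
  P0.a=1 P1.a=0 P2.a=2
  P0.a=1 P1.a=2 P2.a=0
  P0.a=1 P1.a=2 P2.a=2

missing: P0.a=0 P1.a=2 P2.a=2

outcome vector order: (P0.a,P1.a,P2.a)
TSO: 8 outcomes — {<0 0 0>; <0 0 2>; <0 2 0>; <0 2 2>; <1 0 0>; <1 0 2>; <1 2 0>; <1 2 2>}
TSO∖claimed = {<0 2 2>}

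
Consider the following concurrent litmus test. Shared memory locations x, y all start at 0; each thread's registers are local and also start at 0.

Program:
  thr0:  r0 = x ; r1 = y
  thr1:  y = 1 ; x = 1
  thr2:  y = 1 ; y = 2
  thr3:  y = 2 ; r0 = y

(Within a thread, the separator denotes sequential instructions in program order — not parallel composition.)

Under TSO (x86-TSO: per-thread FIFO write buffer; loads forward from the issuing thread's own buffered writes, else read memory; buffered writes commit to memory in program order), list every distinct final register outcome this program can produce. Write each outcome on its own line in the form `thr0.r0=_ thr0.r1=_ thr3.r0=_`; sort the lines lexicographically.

thr0.r0=0 thr0.r1=0 thr3.r0=1
thr0.r0=0 thr0.r1=0 thr3.r0=2
thr0.r0=0 thr0.r1=1 thr3.r0=1
thr0.r0=0 thr0.r1=1 thr3.r0=2
thr0.r0=0 thr0.r1=2 thr3.r0=1
thr0.r0=0 thr0.r1=2 thr3.r0=2
thr0.r0=1 thr0.r1=1 thr3.r0=1
thr0.r0=1 thr0.r1=1 thr3.r0=2
thr0.r0=1 thr0.r1=2 thr3.r0=1
thr0.r0=1 thr0.r1=2 thr3.r0=2

outcome vector order: (thr0.r0,thr0.r1,thr3.r0)
|TSO outcomes| = 10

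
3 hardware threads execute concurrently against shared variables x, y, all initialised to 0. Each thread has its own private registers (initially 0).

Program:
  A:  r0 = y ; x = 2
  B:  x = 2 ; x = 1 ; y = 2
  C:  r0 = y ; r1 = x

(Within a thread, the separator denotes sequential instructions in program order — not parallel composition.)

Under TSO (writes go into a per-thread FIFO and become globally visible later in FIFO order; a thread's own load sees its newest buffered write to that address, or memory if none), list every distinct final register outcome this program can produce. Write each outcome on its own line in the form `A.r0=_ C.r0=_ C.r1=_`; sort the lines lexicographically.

outcome vector order: (A.r0,C.r0,C.r1)
|TSO outcomes| = 10

A.r0=0 C.r0=0 C.r1=0
A.r0=0 C.r0=0 C.r1=1
A.r0=0 C.r0=0 C.r1=2
A.r0=0 C.r0=2 C.r1=1
A.r0=0 C.r0=2 C.r1=2
A.r0=2 C.r0=0 C.r1=0
A.r0=2 C.r0=0 C.r1=1
A.r0=2 C.r0=0 C.r1=2
A.r0=2 C.r0=2 C.r1=1
A.r0=2 C.r0=2 C.r1=2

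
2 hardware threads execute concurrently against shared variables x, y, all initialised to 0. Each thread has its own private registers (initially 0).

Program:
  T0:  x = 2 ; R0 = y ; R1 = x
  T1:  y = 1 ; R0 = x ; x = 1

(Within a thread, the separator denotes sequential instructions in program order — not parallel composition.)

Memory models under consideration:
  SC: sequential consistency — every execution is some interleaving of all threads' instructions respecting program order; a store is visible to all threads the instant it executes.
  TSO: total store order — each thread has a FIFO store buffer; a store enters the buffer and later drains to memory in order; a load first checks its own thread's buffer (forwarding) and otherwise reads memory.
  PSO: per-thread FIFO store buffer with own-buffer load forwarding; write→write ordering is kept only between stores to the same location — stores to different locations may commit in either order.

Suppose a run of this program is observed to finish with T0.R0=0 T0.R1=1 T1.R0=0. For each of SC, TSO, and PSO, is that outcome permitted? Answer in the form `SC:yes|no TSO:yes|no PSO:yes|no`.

SC:no TSO:yes PSO:yes

outcome vector order: (T0.R0,T0.R1,T1.R0)
under SC → 0/1/2; 0/2/2; 1/1/0; 1/1/2; 1/2/0; 1/2/2
under TSO → 0/1/0; 0/1/2; 0/2/0; 0/2/2; 1/1/0; 1/1/2; 1/2/0; 1/2/2
under PSO → 0/1/0; 0/1/2; 0/2/0; 0/2/2; 1/1/0; 1/1/2; 1/2/0; 1/2/2
target 0/1/0 ∈ {TSO,PSO}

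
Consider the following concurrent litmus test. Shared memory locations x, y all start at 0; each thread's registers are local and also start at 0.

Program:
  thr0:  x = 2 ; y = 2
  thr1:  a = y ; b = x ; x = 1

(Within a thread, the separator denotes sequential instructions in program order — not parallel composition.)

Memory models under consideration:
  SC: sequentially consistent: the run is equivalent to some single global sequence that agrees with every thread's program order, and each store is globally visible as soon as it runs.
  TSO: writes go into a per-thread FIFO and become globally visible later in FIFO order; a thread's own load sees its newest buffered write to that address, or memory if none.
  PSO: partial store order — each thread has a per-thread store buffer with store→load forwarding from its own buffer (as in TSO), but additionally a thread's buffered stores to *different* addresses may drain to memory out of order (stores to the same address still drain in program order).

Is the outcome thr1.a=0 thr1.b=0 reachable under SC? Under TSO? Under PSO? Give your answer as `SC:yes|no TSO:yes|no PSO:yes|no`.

SC:yes TSO:yes PSO:yes

outcome vector order: (thr1.a,thr1.b)
SC: 3 outcomes — {(0,0) (0,2) (2,2)}
TSO: 3 outcomes — {(0,0) (0,2) (2,2)}
PSO: 4 outcomes — {(0,0) (0,2) (2,0) (2,2)}
target (0,0) ∈ {SC,TSO,PSO}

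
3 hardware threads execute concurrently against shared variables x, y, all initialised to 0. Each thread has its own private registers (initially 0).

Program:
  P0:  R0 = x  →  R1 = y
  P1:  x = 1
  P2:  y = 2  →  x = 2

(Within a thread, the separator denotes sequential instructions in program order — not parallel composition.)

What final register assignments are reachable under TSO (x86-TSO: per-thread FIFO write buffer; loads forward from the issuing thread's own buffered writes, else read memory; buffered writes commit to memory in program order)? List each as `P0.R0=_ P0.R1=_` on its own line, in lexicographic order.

outcome vector order: (P0.R0,P0.R1)
|TSO outcomes| = 5

P0.R0=0 P0.R1=0
P0.R0=0 P0.R1=2
P0.R0=1 P0.R1=0
P0.R0=1 P0.R1=2
P0.R0=2 P0.R1=2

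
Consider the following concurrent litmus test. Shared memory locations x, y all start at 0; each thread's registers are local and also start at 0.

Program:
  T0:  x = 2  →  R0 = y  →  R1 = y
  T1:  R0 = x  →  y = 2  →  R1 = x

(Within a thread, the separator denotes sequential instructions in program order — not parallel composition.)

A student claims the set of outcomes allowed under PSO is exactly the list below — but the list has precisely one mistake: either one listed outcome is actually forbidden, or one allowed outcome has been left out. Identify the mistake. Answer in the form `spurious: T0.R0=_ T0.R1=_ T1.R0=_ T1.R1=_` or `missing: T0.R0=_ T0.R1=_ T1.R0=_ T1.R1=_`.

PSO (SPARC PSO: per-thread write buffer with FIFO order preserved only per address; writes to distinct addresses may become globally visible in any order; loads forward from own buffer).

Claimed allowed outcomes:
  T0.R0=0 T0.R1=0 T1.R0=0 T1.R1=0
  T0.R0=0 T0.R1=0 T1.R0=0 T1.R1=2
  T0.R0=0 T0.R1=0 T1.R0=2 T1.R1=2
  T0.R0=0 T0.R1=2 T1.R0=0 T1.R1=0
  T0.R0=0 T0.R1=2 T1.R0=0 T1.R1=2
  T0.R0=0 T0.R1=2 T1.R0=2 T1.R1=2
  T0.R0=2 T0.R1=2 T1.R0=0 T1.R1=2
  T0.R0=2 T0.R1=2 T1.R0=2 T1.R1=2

missing: T0.R0=2 T0.R1=2 T1.R0=0 T1.R1=0

outcome vector order: (T0.R0,T0.R1,T1.R0,T1.R1)
PSO: 9 outcomes — {(0,0,0,0), (0,0,0,2), (0,0,2,2), (0,2,0,0), (0,2,0,2), (0,2,2,2), (2,2,0,0), (2,2,0,2), (2,2,2,2)}
PSO∖claimed = {(2,2,0,0)}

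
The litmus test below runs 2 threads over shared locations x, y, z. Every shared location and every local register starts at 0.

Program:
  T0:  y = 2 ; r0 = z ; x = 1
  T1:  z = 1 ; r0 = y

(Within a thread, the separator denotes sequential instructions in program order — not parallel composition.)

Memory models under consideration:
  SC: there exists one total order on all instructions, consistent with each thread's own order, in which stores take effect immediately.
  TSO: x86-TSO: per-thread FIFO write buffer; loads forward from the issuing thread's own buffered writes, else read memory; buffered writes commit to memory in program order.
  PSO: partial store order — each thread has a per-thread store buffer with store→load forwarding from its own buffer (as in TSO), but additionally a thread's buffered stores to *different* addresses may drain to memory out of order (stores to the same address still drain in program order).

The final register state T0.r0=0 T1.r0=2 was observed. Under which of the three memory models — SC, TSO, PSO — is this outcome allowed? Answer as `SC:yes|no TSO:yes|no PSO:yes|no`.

outcome vector order: (T0.r0,T1.r0)
[SC] allowed = {<0 2> <1 0> <1 2>}
[TSO] allowed = {<0 0> <0 2> <1 0> <1 2>}
[PSO] allowed = {<0 0> <0 2> <1 0> <1 2>}
target <0 2> ∈ {SC,TSO,PSO}

SC:yes TSO:yes PSO:yes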